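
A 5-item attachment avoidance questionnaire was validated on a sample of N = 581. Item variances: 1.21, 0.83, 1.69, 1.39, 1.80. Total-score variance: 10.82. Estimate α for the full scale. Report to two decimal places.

ΣVar(i) = 1.21 + 0.83 + 1.69 + 1.39 + 1.80 = 6.92
α = (k/(k−1))·(1 − ΣVar(i)/Var(T)) = (5/4)·(1 − 6.92/10.82) = 0.45

α = 0.45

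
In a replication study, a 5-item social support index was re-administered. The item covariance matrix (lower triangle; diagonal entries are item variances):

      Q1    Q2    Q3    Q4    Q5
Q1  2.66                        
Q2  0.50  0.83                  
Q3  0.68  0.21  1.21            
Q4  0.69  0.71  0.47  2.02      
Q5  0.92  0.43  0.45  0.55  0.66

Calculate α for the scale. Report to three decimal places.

Σσ²ᵢ = 2.66 + 0.83 + 1.21 + 2.02 + 0.66 = 7.38
Sum of the distinct covariances = 5.61
total variance = 7.38 + 2 × 5.61 = 18.60
α = (k/(k−1))·(1 − Σσ²ᵢ/total variance) = (5/4)·(1 − 7.38/18.60) = 0.754

α = 0.754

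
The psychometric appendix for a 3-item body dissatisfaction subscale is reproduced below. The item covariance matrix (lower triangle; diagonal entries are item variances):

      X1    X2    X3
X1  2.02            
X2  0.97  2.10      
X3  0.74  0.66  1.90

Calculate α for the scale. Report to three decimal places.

α = 0.661

sum of item variances = 2.02 + 2.10 + 1.90 = 6.02
Sum of the distinct covariances = 2.37
σ²_total = 6.02 + 2 × 2.37 = 10.76
α = (k/(k−1))·(1 − sum of item variances/σ²_total) = (3/2)·(1 − 6.02/10.76) = 0.661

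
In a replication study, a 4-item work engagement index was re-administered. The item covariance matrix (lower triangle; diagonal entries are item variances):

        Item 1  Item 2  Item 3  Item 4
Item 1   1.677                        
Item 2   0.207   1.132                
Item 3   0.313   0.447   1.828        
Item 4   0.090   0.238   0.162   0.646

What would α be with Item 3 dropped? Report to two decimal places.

Remaining items: Item 1, Item 2, Item 4 (k = 3).
sum of item variances = 1.677 + 1.132 + 0.646 = 3.455
σ²_T = 3.455 + 2 × 0.535 = 4.525
α (item deleted) = (3/2)·(1 − 3.455/4.525) = 0.35

α = 0.35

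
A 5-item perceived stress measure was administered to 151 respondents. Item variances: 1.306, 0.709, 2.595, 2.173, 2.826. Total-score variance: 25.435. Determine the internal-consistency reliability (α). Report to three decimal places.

Σσᵢ² = 1.306 + 0.709 + 2.595 + 2.173 + 2.826 = 9.609
α = (k/(k−1))·(1 − Σσᵢ²/σ²_T) = (5/4)·(1 − 9.609/25.435) = 0.778

α = 0.778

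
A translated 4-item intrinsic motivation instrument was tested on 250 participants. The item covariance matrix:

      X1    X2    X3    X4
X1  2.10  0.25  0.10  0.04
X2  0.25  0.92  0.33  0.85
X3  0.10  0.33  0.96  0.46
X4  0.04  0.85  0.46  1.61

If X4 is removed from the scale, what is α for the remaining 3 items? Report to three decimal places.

α = 0.382

Remaining items: X1, X2, X3 (k = 3).
sum of item variances = 2.10 + 0.92 + 0.96 = 3.98
σ²_T = 3.98 + 2 × 0.68 = 5.34
α (item deleted) = (3/2)·(1 − 3.98/5.34) = 0.382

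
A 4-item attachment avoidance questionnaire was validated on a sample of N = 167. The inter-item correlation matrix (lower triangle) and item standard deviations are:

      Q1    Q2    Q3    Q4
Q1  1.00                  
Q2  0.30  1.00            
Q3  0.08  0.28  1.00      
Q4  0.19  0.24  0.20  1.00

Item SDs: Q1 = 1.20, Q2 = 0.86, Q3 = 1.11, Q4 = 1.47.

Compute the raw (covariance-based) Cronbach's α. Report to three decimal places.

Cronbach's α = 0.496

Σσ²ᵢ = 1.20² + 0.86² + 1.11² + 1.47² = 5.5726
Covariances σ_ij = r_ij · s_i · s_j:
  σ(Q1,Q2) = 0.30 × 1.20 × 0.86 = 0.3096
  σ(Q1,Q3) = 0.08 × 1.20 × 1.11 = 0.1066
  σ(Q1,Q4) = 0.19 × 1.20 × 1.47 = 0.3352
  σ(Q2,Q3) = 0.28 × 0.86 × 1.11 = 0.2673
  σ(Q2,Q4) = 0.24 × 0.86 × 1.47 = 0.3034
  σ(Q3,Q4) = 0.20 × 1.11 × 1.47 = 0.3263
σ²_T = Σσ²ᵢ + 2·Σσ_ij = 5.5726 + 2 × 1.6484 = 8.8694
α = (4/3)·(1 − 5.5726/8.8694) = 0.496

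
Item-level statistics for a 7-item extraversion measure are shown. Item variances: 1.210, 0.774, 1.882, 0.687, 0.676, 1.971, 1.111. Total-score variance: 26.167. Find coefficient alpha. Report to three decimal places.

ΣVar(i) = 1.210 + 0.774 + 1.882 + 0.687 + 0.676 + 1.971 + 1.111 = 8.311
α = (k/(k−1))·(1 − ΣVar(i)/σ²_T) = (7/6)·(1 − 8.311/26.167) = 0.796

coefficient alpha = 0.796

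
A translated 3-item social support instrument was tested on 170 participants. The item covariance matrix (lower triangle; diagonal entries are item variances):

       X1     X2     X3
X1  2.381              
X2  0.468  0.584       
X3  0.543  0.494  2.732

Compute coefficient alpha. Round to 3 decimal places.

Σσ²ᵢ = 2.381 + 0.584 + 2.732 = 5.697
Sum of off-diagonal covariances = 1.505
total variance = 5.697 + 2 × 1.505 = 8.707
α = (k/(k−1))·(1 − Σσ²ᵢ/total variance) = (3/2)·(1 − 5.697/8.707) = 0.519

α = 0.519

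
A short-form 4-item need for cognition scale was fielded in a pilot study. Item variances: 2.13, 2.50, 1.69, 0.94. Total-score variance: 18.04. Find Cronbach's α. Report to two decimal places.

α = 0.80

Σσᵢ² = 2.13 + 2.50 + 1.69 + 0.94 = 7.26
α = (k/(k−1))·(1 − Σσᵢ²/Var(T)) = (4/3)·(1 − 7.26/18.04) = 0.80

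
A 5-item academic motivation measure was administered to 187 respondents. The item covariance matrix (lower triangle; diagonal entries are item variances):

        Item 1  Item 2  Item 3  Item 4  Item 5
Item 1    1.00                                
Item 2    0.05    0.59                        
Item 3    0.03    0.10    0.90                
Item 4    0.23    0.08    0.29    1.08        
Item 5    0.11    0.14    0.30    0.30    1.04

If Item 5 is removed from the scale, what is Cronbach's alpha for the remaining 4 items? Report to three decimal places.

α = 0.405

Remaining items: Item 1, Item 2, Item 3, Item 4 (k = 4).
Σσᵢ² = 1.00 + 0.59 + 0.90 + 1.08 = 3.57
Var(T) = 3.57 + 2 × 0.78 = 5.13
α (item deleted) = (4/3)·(1 − 3.57/5.13) = 0.405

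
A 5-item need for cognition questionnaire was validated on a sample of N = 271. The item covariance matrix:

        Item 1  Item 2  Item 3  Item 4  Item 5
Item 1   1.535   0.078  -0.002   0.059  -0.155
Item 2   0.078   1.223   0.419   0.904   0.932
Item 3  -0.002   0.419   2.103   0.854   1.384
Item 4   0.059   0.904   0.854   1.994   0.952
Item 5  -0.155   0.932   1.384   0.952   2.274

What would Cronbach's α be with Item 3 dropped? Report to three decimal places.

Cronbach's α = 0.588

Remaining items: Item 1, Item 2, Item 4, Item 5 (k = 4).
Σσ²ᵢ = 1.535 + 1.223 + 1.994 + 2.274 = 7.026
Var(T) = 7.026 + 2 × 2.770 = 12.566
α (item deleted) = (4/3)·(1 − 7.026/12.566) = 0.588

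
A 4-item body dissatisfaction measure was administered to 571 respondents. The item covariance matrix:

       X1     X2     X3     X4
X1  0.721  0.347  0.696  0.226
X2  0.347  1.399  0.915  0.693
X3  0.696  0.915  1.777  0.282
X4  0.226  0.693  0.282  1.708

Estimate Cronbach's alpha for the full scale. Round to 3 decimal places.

Cronbach's alpha = 0.707

Σσᵢ² = 0.721 + 1.399 + 1.777 + 1.708 = 5.605
Sum of the distinct covariances = 3.159
σ²_total = 5.605 + 2 × 3.159 = 11.923
α = (k/(k−1))·(1 − Σσᵢ²/σ²_total) = (4/3)·(1 − 5.605/11.923) = 0.707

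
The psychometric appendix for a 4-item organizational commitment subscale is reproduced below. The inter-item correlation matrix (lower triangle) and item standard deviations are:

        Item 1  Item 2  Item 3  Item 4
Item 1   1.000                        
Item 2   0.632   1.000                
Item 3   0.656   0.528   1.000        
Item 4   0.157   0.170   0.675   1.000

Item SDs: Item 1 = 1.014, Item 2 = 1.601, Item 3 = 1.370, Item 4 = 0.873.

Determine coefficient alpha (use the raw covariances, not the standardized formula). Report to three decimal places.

Σσ²ᵢ = 1.014² + 1.601² + 1.370² + 0.873² = 6.2304
Covariances σ_ij = r_ij · s_i · s_j:
  σ(Item 1,Item 2) = 0.632 × 1.014 × 1.601 = 1.0260
  σ(Item 1,Item 3) = 0.656 × 1.014 × 1.370 = 0.9113
  σ(Item 1,Item 4) = 0.157 × 1.014 × 0.873 = 0.1390
  σ(Item 2,Item 3) = 0.528 × 1.601 × 1.370 = 1.1581
  σ(Item 2,Item 4) = 0.170 × 1.601 × 0.873 = 0.2376
  σ(Item 3,Item 4) = 0.675 × 1.370 × 0.873 = 0.8073
σ²_T = Σσ²ᵢ + 2·Σσ_ij = 6.2304 + 2 × 4.2793 = 14.7890
α = (4/3)·(1 − 6.2304/14.7890) = 0.772

α = 0.772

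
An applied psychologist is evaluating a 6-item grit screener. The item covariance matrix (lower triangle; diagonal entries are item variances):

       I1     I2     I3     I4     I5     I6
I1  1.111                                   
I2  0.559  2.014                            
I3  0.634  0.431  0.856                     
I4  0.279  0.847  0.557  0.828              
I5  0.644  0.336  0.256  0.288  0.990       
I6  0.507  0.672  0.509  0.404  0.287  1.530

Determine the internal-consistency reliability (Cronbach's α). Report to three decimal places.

Σσ²ᵢ = 1.111 + 2.014 + 0.856 + 0.828 + 0.990 + 1.530 = 7.329
Σ_{i<j} σ_ij = 7.210
Var(T) = 7.329 + 2 × 7.210 = 21.749
α = (k/(k−1))·(1 − Σσ²ᵢ/Var(T)) = (6/5)·(1 − 7.329/21.749) = 0.796

Cronbach's α = 0.796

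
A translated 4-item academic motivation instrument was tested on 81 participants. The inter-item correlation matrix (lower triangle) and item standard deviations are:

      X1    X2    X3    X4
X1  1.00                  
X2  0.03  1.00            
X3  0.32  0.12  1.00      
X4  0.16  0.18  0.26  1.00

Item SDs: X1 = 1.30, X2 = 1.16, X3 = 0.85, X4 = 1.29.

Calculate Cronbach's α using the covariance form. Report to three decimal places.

Cronbach's α = 0.441

Σσ²ᵢ = 1.30² + 1.16² + 0.85² + 1.29² = 5.4222
Covariances σ_ij = r_ij · s_i · s_j:
  σ(X1,X2) = 0.03 × 1.30 × 1.16 = 0.0452
  σ(X1,X3) = 0.32 × 1.30 × 0.85 = 0.3536
  σ(X1,X4) = 0.16 × 1.30 × 1.29 = 0.2683
  σ(X2,X3) = 0.12 × 1.16 × 0.85 = 0.1183
  σ(X2,X4) = 0.18 × 1.16 × 1.29 = 0.2694
  σ(X3,X4) = 0.26 × 0.85 × 1.29 = 0.2851
σ²_T = Σσ²ᵢ + 2·Σσ_ij = 5.4222 + 2 × 1.3399 = 8.1020
α = (4/3)·(1 − 5.4222/8.1020) = 0.441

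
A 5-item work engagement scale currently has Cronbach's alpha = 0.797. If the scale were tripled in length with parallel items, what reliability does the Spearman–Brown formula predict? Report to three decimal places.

Length factor m = 3
α' = m·α / (1 + (m−1)·α)
   = 3 × 0.797 / (1 + (3 − 1) × 0.797)
   = 2.3910 / 2.5940 = 0.922

predicted reliability = 0.922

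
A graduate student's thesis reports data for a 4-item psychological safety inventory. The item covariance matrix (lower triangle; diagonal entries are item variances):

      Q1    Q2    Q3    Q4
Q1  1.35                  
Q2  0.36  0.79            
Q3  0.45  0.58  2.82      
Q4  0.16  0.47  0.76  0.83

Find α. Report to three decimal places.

sum of item variances = 1.35 + 0.79 + 2.82 + 0.83 = 5.79
Sum of off-diagonal covariances = 2.78
Var(T) = 5.79 + 2 × 2.78 = 11.35
α = (k/(k−1))·(1 − sum of item variances/Var(T)) = (4/3)·(1 − 5.79/11.35) = 0.653

α = 0.653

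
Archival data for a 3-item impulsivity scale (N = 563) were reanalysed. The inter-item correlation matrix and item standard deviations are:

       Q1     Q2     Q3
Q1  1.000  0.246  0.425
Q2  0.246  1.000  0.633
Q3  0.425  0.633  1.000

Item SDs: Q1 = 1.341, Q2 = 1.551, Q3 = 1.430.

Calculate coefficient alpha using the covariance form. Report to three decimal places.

α = 0.700

Σσ²ᵢ = 1.341² + 1.551² + 1.430² = 6.2488
Covariances σ_ij = r_ij · s_i · s_j:
  σ(Q1,Q2) = 0.246 × 1.341 × 1.551 = 0.5117
  σ(Q1,Q3) = 0.425 × 1.341 × 1.430 = 0.8150
  σ(Q2,Q3) = 0.633 × 1.551 × 1.430 = 1.4039
σ²_T = Σσ²ᵢ + 2·Σσ_ij = 6.2488 + 2 × 2.7306 = 11.7100
α = (3/2)·(1 − 6.2488/11.7100) = 0.700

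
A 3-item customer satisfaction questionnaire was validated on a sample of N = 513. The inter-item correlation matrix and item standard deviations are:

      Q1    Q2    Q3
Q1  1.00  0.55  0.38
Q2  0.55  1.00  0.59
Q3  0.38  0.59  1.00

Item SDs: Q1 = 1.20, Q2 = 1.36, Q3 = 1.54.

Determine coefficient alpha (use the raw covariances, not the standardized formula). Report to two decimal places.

Σσ²ᵢ = 1.20² + 1.36² + 1.54² = 5.6612
Covariances σ_ij = r_ij · s_i · s_j:
  σ(Q1,Q2) = 0.55 × 1.20 × 1.36 = 0.8976
  σ(Q1,Q3) = 0.38 × 1.20 × 1.54 = 0.7022
  σ(Q2,Q3) = 0.59 × 1.36 × 1.54 = 1.2357
σ²_T = Σσ²ᵢ + 2·Σσ_ij = 5.6612 + 2 × 2.8355 = 11.3322
α = (3/2)·(1 − 5.6612/11.3322) = 0.75

α = 0.75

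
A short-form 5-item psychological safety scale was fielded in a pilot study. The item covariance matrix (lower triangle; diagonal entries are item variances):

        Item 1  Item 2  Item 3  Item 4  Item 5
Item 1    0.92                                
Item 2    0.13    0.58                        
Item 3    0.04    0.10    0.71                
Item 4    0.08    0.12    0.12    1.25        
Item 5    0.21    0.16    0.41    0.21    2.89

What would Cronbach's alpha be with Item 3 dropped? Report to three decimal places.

Remaining items: Item 1, Item 2, Item 4, Item 5 (k = 4).
sum of item variances = 0.92 + 0.58 + 1.25 + 2.89 = 5.64
σ²_total = 5.64 + 2 × 0.91 = 7.46
α (item deleted) = (4/3)·(1 − 5.64/7.46) = 0.325

Cronbach's alpha = 0.325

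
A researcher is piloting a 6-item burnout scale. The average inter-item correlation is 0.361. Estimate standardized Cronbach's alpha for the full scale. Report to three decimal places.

Standardized α = k·r̄ / (1 + (k−1)·r̄) = 6 × 0.361 / (1 + 5 × 0.361)
  = 2.1660 / 2.8050 = 0.772

α = 0.772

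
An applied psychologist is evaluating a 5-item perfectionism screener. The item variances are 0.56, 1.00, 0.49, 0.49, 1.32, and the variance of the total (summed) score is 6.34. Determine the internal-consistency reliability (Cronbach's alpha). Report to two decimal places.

Cronbach's alpha = 0.49

sum of item variances = 0.56 + 1.00 + 0.49 + 0.49 + 1.32 = 3.86
α = (k/(k−1))·(1 − sum of item variances/σ²_total) = (5/4)·(1 − 3.86/6.34) = 0.49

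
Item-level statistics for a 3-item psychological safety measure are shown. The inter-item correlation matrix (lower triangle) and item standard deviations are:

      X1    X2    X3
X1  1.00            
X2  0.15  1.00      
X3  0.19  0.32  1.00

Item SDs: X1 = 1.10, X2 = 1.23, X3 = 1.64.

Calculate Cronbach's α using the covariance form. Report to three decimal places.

α = 0.458

Σσ²ᵢ = 1.10² + 1.23² + 1.64² = 5.4125
Covariances σ_ij = r_ij · s_i · s_j:
  σ(X1,X2) = 0.15 × 1.10 × 1.23 = 0.2030
  σ(X1,X3) = 0.19 × 1.10 × 1.64 = 0.3428
  σ(X2,X3) = 0.32 × 1.23 × 1.64 = 0.6455
σ²_T = Σσ²ᵢ + 2·Σσ_ij = 5.4125 + 2 × 1.1913 = 7.7951
α = (3/2)·(1 − 5.4125/7.7951) = 0.458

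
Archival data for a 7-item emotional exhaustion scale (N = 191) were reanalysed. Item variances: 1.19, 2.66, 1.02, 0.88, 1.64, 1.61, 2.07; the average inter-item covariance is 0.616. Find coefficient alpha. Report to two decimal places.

ΣVar(i) = 1.19 + 2.66 + 1.02 + 0.88 + 1.64 + 1.61 + 2.07 = 11.07
Sum of the 21 distinct covariances = 21 × 0.616 = 12.936
σ²_T = ΣVar(i) + 2·Σcov = 11.07 + 2 × 12.936 = 36.942
α = (7/6)·(1 − 11.07/36.942) = 0.82

α = 0.82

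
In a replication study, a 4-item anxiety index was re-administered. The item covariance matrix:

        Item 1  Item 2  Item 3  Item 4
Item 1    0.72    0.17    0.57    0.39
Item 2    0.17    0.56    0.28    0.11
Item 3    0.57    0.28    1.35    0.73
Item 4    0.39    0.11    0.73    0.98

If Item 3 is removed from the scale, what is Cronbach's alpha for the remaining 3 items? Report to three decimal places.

Remaining items: Item 1, Item 2, Item 4 (k = 3).
Σσᵢ² = 0.72 + 0.56 + 0.98 = 2.26
total variance = 2.26 + 2 × 0.67 = 3.60
α (item deleted) = (3/2)·(1 − 2.26/3.60) = 0.558

α = 0.558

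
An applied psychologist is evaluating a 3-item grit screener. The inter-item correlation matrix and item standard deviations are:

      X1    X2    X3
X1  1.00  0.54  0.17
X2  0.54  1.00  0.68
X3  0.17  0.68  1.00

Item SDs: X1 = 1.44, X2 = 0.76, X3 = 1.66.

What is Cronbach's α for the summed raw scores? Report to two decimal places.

Σσ²ᵢ = 1.44² + 0.76² + 1.66² = 5.4068
Covariances σ_ij = r_ij · s_i · s_j:
  σ(X1,X2) = 0.54 × 1.44 × 0.76 = 0.5910
  σ(X1,X3) = 0.17 × 1.44 × 1.66 = 0.4064
  σ(X2,X3) = 0.68 × 0.76 × 1.66 = 0.8579
σ²_T = Σσ²ᵢ + 2·Σσ_ij = 5.4068 + 2 × 1.8553 = 9.1174
α = (3/2)·(1 − 5.4068/9.1174) = 0.61

α = 0.61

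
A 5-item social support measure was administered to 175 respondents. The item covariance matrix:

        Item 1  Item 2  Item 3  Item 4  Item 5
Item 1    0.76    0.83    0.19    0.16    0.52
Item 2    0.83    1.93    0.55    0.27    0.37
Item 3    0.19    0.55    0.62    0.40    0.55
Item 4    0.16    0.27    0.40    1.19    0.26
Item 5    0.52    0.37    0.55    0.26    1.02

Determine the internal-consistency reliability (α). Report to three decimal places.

Σσᵢ² = 0.76 + 1.93 + 0.62 + 1.19 + 1.02 = 5.52
Σ_{i<j} σ_ij = 4.10
Var(T) = 5.52 + 2 × 4.10 = 13.72
α = (k/(k−1))·(1 − Σσᵢ²/Var(T)) = (5/4)·(1 − 5.52/13.72) = 0.747

α = 0.747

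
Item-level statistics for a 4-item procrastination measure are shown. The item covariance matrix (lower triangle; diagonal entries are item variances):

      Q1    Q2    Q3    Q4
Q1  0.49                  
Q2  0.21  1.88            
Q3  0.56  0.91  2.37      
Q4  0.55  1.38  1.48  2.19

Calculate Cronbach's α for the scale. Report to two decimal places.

Cronbach's α = 0.79

ΣVar(i) = 0.49 + 1.88 + 2.37 + 2.19 = 6.93
Sum of off-diagonal covariances = 5.09
σ²_total = 6.93 + 2 × 5.09 = 17.11
α = (k/(k−1))·(1 − ΣVar(i)/σ²_total) = (4/3)·(1 − 6.93/17.11) = 0.79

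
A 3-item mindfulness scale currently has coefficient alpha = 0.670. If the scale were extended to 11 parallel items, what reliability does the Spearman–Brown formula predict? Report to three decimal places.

Length factor m = 11/3 = 3.6667
α' = m·α / (1 + (m−1)·α)
   = 11/3 × 0.670 / (1 + (11/3 − 1) × 0.670)
   = 2.4567 / 2.7867 = 0.882

predicted reliability = 0.882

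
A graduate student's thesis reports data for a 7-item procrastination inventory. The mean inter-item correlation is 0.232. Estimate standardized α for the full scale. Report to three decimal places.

Standardized α = k·r̄ / (1 + (k−1)·r̄) = 7 × 0.232 / (1 + 6 × 0.232)
  = 1.6240 / 2.3920 = 0.679

standardized α = 0.679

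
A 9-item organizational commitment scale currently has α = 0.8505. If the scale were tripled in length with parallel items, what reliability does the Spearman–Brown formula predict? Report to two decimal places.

Length factor m = 3
α' = m·α / (1 + (m−1)·α)
   = 3 × 0.8505 / (1 + (3 − 1) × 0.8505)
   = 2.5515 / 2.7010 = 0.94

predicted reliability = 0.94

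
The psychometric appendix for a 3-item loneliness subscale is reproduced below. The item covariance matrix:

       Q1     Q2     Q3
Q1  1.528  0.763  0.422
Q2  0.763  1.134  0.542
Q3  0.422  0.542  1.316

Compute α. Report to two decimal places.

α = 0.70

Σσ²ᵢ = 1.528 + 1.134 + 1.316 = 3.978
Σ_{i<j} σ_ij = 1.727
total variance = 3.978 + 2 × 1.727 = 7.432
α = (k/(k−1))·(1 − Σσ²ᵢ/total variance) = (3/2)·(1 − 3.978/7.432) = 0.70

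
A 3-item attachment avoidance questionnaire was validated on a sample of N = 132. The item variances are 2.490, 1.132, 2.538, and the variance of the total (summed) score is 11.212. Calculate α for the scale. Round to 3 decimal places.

α = 0.676

ΣVar(i) = 2.490 + 1.132 + 2.538 = 6.160
α = (k/(k−1))·(1 − ΣVar(i)/σ²_total) = (3/2)·(1 − 6.160/11.212) = 0.676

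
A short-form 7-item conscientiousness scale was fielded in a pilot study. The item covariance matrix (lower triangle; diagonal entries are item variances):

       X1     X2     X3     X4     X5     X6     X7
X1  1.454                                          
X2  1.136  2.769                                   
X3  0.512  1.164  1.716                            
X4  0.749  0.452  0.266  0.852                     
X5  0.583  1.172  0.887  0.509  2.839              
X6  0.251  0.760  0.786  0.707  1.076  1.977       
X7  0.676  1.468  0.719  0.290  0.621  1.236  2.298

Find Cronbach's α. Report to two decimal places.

α = 0.81

Σσᵢ² = 1.454 + 2.769 + 1.716 + 0.852 + 2.839 + 1.977 + 2.298 = 13.905
Sum of the distinct covariances = 16.020
σ²_T = 13.905 + 2 × 16.020 = 45.945
α = (k/(k−1))·(1 − Σσᵢ²/σ²_T) = (7/6)·(1 − 13.905/45.945) = 0.81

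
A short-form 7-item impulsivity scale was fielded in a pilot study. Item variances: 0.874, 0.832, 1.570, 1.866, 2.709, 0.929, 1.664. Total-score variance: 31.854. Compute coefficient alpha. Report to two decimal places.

ΣVar(i) = 0.874 + 0.832 + 1.570 + 1.866 + 2.709 + 0.929 + 1.664 = 10.444
α = (k/(k−1))·(1 − ΣVar(i)/Var(T)) = (7/6)·(1 − 10.444/31.854) = 0.78

α = 0.78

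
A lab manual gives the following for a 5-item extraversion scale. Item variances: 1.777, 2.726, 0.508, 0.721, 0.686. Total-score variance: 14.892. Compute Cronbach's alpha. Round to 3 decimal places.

sum of item variances = 1.777 + 2.726 + 0.508 + 0.721 + 0.686 = 6.418
α = (k/(k−1))·(1 − sum of item variances/σ²_total) = (5/4)·(1 − 6.418/14.892) = 0.711

α = 0.711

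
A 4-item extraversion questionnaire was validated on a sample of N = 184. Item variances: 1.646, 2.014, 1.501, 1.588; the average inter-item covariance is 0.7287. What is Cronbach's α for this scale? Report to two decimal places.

Cronbach's α = 0.75

ΣVar(i) = 1.646 + 2.014 + 1.501 + 1.588 = 6.749
Sum of the 6 distinct covariances = 6 × 0.7287 = 4.3722
σ²_total = ΣVar(i) + 2·Σcov = 6.749 + 2 × 4.3722 = 15.4934
α = (4/3)·(1 − 6.749/15.4934) = 0.75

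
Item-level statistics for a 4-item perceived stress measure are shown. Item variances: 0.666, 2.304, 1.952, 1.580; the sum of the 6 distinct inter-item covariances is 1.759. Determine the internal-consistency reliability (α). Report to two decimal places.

Σσᵢ² = 0.666 + 2.304 + 1.952 + 1.580 = 6.502
Sum of distinct covariances = 1.759
σ²_total = Σσᵢ² + 2·Σcov = 6.502 + 2 × 1.759 = 10.020
α = (4/3)·(1 − 6.502/10.020) = 0.47

α = 0.47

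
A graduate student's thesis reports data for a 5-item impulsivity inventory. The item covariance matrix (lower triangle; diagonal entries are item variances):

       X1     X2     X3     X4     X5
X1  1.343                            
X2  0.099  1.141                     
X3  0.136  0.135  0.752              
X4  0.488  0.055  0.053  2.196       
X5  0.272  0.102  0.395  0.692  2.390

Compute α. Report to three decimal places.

α = 0.479

Σσ²ᵢ = 1.343 + 1.141 + 0.752 + 2.196 + 2.390 = 7.822
Sum of the distinct covariances = 2.427
σ²_total = 7.822 + 2 × 2.427 = 12.676
α = (k/(k−1))·(1 − Σσ²ᵢ/σ²_total) = (5/4)·(1 − 7.822/12.676) = 0.479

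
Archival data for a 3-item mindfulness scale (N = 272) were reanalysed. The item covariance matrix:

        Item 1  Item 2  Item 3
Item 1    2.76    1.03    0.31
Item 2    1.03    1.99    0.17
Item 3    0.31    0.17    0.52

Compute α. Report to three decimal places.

ΣVar(i) = 2.76 + 1.99 + 0.52 = 5.27
Sum of the distinct covariances = 1.51
total variance = 5.27 + 2 × 1.51 = 8.29
α = (k/(k−1))·(1 − ΣVar(i)/total variance) = (3/2)·(1 − 5.27/8.29) = 0.546

α = 0.546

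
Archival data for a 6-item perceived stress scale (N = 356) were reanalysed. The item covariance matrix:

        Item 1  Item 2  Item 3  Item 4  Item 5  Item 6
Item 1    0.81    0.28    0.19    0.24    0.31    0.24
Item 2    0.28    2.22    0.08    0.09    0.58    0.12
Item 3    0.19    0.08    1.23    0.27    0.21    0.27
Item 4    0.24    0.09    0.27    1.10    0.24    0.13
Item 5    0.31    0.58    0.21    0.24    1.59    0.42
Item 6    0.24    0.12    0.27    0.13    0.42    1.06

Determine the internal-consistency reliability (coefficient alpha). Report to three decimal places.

α = 0.574

Σσᵢ² = 0.81 + 2.22 + 1.23 + 1.10 + 1.59 + 1.06 = 8.01
Sum of off-diagonal covariances = 3.67
total variance = 8.01 + 2 × 3.67 = 15.35
α = (k/(k−1))·(1 − Σσᵢ²/total variance) = (6/5)·(1 − 8.01/15.35) = 0.574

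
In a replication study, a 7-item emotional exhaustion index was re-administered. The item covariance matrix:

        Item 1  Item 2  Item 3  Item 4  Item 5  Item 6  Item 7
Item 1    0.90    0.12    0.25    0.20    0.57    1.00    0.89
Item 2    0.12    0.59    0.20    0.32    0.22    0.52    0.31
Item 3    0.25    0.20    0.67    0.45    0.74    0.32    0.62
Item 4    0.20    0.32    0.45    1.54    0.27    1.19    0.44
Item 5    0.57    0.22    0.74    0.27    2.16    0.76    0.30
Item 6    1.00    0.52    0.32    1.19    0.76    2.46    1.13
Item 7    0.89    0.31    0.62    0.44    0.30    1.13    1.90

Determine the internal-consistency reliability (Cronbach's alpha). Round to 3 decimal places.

ΣVar(i) = 0.90 + 0.59 + 0.67 + 1.54 + 2.16 + 2.46 + 1.90 = 10.22
Sum of the distinct covariances = 10.82
σ²_T = 10.22 + 2 × 10.82 = 31.86
α = (k/(k−1))·(1 − ΣVar(i)/σ²_T) = (7/6)·(1 − 10.22/31.86) = 0.792

Cronbach's alpha = 0.792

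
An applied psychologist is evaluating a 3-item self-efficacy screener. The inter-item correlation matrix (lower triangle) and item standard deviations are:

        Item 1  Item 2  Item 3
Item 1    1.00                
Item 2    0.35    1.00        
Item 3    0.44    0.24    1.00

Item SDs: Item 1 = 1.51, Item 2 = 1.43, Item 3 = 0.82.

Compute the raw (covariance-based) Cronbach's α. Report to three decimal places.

Cronbach's α = 0.582

Σσ²ᵢ = 1.51² + 1.43² + 0.82² = 4.9974
Covariances σ_ij = r_ij · s_i · s_j:
  σ(Item 1,Item 2) = 0.35 × 1.51 × 1.43 = 0.7558
  σ(Item 1,Item 3) = 0.44 × 1.51 × 0.82 = 0.5448
  σ(Item 2,Item 3) = 0.24 × 1.43 × 0.82 = 0.2814
σ²_T = Σσ²ᵢ + 2·Σσ_ij = 4.9974 + 2 × 1.5820 = 8.1614
α = (3/2)·(1 − 4.9974/8.1614) = 0.582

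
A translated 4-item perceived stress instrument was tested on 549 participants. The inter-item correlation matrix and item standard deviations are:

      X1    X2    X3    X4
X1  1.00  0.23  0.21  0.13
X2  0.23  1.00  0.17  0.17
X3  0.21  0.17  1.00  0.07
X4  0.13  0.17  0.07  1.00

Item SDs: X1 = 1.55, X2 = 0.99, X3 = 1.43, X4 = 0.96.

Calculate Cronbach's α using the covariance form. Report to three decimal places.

Σσ²ᵢ = 1.55² + 0.99² + 1.43² + 0.96² = 6.3491
Covariances σ_ij = r_ij · s_i · s_j:
  σ(X1,X2) = 0.23 × 1.55 × 0.99 = 0.3529
  σ(X1,X3) = 0.21 × 1.55 × 1.43 = 0.4655
  σ(X1,X4) = 0.13 × 1.55 × 0.96 = 0.1934
  σ(X2,X3) = 0.17 × 0.99 × 1.43 = 0.2407
  σ(X2,X4) = 0.17 × 0.99 × 0.96 = 0.1616
  σ(X3,X4) = 0.07 × 1.43 × 0.96 = 0.0961
σ²_T = Σσ²ᵢ + 2·Σσ_ij = 6.3491 + 2 × 1.5102 = 9.3695
α = (4/3)·(1 − 6.3491/9.3695) = 0.430

α = 0.430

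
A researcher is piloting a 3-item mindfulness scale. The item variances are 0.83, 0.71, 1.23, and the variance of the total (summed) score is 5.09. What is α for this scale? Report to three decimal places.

α = 0.684

Σσᵢ² = 0.83 + 0.71 + 1.23 = 2.77
α = (k/(k−1))·(1 − Σσᵢ²/Var(T)) = (3/2)·(1 − 2.77/5.09) = 0.684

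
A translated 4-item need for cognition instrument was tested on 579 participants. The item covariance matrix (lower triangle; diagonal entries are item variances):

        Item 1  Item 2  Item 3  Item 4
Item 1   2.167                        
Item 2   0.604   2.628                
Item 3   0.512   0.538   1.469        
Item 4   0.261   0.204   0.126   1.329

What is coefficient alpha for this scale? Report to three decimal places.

sum of item variances = 2.167 + 2.628 + 1.469 + 1.329 = 7.593
Σ_{i<j} σ_ij = 2.245
Var(T) = 7.593 + 2 × 2.245 = 12.083
α = (k/(k−1))·(1 − sum of item variances/Var(T)) = (4/3)·(1 − 7.593/12.083) = 0.495

α = 0.495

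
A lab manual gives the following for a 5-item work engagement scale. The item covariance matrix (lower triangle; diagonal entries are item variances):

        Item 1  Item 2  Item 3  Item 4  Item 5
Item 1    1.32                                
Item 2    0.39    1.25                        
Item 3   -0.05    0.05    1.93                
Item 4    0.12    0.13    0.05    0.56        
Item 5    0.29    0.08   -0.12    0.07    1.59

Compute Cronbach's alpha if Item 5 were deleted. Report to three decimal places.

Remaining items: Item 1, Item 2, Item 3, Item 4 (k = 4).
sum of item variances = 1.32 + 1.25 + 1.93 + 0.56 = 5.06
σ²_total = 5.06 + 2 × 0.69 = 6.44
α (item deleted) = (4/3)·(1 − 5.06/6.44) = 0.286

Cronbach's alpha = 0.286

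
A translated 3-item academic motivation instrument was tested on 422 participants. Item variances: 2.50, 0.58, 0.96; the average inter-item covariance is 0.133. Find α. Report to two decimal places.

ΣVar(i) = 2.50 + 0.58 + 0.96 = 4.04
Sum of the 3 distinct covariances = 3 × 0.133 = 0.399
σ²_T = ΣVar(i) + 2·Σcov = 4.04 + 2 × 0.399 = 4.838
α = (3/2)·(1 − 4.04/4.838) = 0.25

α = 0.25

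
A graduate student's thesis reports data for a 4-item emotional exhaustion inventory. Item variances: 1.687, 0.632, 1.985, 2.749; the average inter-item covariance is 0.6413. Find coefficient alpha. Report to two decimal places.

sum of item variances = 1.687 + 0.632 + 1.985 + 2.749 = 7.053
Sum of the 6 distinct covariances = 6 × 0.6413 = 3.8478
total variance = sum of item variances + 2·Σcov = 7.053 + 2 × 3.8478 = 14.7486
α = (4/3)·(1 − 7.053/14.7486) = 0.70

coefficient alpha = 0.70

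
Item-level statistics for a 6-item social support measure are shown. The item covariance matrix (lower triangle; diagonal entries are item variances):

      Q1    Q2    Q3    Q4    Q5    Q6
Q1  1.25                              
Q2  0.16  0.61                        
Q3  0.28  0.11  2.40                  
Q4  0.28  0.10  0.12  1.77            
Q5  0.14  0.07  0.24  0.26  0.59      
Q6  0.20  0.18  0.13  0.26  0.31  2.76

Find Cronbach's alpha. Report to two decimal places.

Σσᵢ² = 1.25 + 0.61 + 2.40 + 1.77 + 0.59 + 2.76 = 9.38
Sum of the distinct covariances = 2.84
σ²_total = 9.38 + 2 × 2.84 = 15.06
α = (k/(k−1))·(1 − Σσᵢ²/σ²_total) = (6/5)·(1 − 9.38/15.06) = 0.45

α = 0.45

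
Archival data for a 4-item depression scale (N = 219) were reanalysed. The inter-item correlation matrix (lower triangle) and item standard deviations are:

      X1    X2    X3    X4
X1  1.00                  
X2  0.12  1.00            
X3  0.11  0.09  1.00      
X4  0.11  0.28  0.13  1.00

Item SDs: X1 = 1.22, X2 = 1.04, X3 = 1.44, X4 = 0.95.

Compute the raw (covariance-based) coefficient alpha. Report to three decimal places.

Σσ²ᵢ = 1.22² + 1.04² + 1.44² + 0.95² = 5.5461
Covariances σ_ij = r_ij · s_i · s_j:
  σ(X1,X2) = 0.12 × 1.22 × 1.04 = 0.1523
  σ(X1,X3) = 0.11 × 1.22 × 1.44 = 0.1932
  σ(X1,X4) = 0.11 × 1.22 × 0.95 = 0.1275
  σ(X2,X3) = 0.09 × 1.04 × 1.44 = 0.1348
  σ(X2,X4) = 0.28 × 1.04 × 0.95 = 0.2766
  σ(X3,X4) = 0.13 × 1.44 × 0.95 = 0.1778
σ²_T = Σσ²ᵢ + 2·Σσ_ij = 5.5461 + 2 × 1.0622 = 7.6705
α = (4/3)·(1 − 5.5461/7.6705) = 0.369

α = 0.369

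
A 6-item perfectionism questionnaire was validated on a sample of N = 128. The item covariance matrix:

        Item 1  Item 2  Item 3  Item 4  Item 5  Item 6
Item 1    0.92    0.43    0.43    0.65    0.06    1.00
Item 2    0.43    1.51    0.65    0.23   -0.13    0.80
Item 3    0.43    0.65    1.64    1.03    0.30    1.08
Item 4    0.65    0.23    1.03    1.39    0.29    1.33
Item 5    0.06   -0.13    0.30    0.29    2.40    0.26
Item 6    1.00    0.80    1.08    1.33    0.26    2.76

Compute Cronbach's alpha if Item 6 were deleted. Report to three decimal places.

Remaining items: Item 1, Item 2, Item 3, Item 4, Item 5 (k = 5).
Σσ²ᵢ = 0.92 + 1.51 + 1.64 + 1.39 + 2.40 = 7.86
Var(T) = 7.86 + 2 × 3.94 = 15.74
α (item deleted) = (5/4)·(1 − 7.86/15.74) = 0.626

α = 0.626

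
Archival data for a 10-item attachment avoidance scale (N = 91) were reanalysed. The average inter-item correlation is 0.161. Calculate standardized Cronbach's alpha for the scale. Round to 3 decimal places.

α = 0.657

Standardized α = k·r̄ / (1 + (k−1)·r̄) = 10 × 0.161 / (1 + 9 × 0.161)
  = 1.6100 / 2.4490 = 0.657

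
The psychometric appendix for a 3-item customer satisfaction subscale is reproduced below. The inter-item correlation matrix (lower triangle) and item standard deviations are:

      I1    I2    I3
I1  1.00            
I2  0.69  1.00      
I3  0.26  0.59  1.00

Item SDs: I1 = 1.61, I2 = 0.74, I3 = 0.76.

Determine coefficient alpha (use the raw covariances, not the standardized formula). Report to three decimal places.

Σσ²ᵢ = 1.61² + 0.74² + 0.76² = 3.7173
Covariances σ_ij = r_ij · s_i · s_j:
  σ(I1,I2) = 0.69 × 1.61 × 0.74 = 0.8221
  σ(I1,I3) = 0.26 × 1.61 × 0.76 = 0.3181
  σ(I2,I3) = 0.59 × 0.74 × 0.76 = 0.3318
σ²_T = Σσ²ᵢ + 2·Σσ_ij = 3.7173 + 2 × 1.4720 = 6.6613
α = (3/2)·(1 − 3.7173/6.6613) = 0.663

α = 0.663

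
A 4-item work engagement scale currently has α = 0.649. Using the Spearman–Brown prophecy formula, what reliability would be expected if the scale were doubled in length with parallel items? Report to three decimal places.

predicted reliability = 0.787

Length factor m = 2
α' = m·α / (1 + (m−1)·α)
   = 2 × 0.649 / (1 + (2 − 1) × 0.649)
   = 1.2980 / 1.6490 = 0.787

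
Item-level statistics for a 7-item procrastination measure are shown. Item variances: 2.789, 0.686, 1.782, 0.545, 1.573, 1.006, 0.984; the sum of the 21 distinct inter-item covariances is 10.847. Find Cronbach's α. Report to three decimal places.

α = 0.815

Σσ²ᵢ = 2.789 + 0.686 + 1.782 + 0.545 + 1.573 + 1.006 + 0.984 = 9.365
Sum of distinct covariances = 10.847
Var(T) = Σσ²ᵢ + 2·Σcov = 9.365 + 2 × 10.847 = 31.059
α = (7/6)·(1 − 9.365/31.059) = 0.815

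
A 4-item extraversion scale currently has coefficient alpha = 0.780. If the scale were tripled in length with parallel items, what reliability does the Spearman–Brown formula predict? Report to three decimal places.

Length factor m = 3
α' = m·α / (1 + (m−1)·α)
   = 3 × 0.780 / (1 + (3 − 1) × 0.780)
   = 2.3400 / 2.5600 = 0.914

predicted reliability = 0.914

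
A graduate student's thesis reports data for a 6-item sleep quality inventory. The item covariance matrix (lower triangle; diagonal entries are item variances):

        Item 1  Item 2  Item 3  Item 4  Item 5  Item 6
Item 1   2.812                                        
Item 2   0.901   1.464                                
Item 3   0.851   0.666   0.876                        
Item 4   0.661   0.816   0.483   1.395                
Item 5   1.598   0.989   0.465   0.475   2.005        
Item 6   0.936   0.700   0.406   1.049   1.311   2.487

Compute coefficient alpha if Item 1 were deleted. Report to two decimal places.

Remaining items: Item 2, Item 3, Item 4, Item 5, Item 6 (k = 5).
sum of item variances = 1.464 + 0.876 + 1.395 + 2.005 + 2.487 = 8.227
total variance = 8.227 + 2 × 7.360 = 22.947
α (item deleted) = (5/4)·(1 − 8.227/22.947) = 0.80

coefficient alpha = 0.80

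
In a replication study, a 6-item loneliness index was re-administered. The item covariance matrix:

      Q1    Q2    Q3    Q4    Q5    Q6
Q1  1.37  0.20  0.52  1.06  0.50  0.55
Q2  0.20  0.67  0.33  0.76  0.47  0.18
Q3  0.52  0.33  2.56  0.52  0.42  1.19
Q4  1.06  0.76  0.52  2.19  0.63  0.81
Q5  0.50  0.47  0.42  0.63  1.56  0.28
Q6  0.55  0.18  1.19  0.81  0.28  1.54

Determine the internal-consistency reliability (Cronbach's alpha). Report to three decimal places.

Σσ²ᵢ = 1.37 + 0.67 + 2.56 + 2.19 + 1.56 + 1.54 = 9.89
Sum of off-diagonal covariances = 8.42
Var(T) = 9.89 + 2 × 8.42 = 26.73
α = (k/(k−1))·(1 − Σσ²ᵢ/Var(T)) = (6/5)·(1 − 9.89/26.73) = 0.756

Cronbach's alpha = 0.756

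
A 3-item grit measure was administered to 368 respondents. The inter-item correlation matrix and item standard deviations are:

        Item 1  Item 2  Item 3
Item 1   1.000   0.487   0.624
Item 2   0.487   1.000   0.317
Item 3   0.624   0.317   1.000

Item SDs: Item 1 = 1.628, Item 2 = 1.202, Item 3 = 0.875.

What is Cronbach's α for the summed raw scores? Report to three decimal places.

Σσ²ᵢ = 1.628² + 1.202² + 0.875² = 4.8608
Covariances σ_ij = r_ij · s_i · s_j:
  σ(Item 1,Item 2) = 0.487 × 1.628 × 1.202 = 0.9530
  σ(Item 1,Item 3) = 0.624 × 1.628 × 0.875 = 0.8889
  σ(Item 2,Item 3) = 0.317 × 1.202 × 0.875 = 0.3334
σ²_T = Σσ²ᵢ + 2·Σσ_ij = 4.8608 + 2 × 2.1753 = 9.2114
α = (3/2)·(1 − 4.8608/9.2114) = 0.708

α = 0.708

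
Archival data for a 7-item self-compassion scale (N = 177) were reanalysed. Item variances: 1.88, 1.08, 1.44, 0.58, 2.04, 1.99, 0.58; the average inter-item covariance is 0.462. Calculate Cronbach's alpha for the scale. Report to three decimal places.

sum of item variances = 1.88 + 1.08 + 1.44 + 0.58 + 2.04 + 1.99 + 0.58 = 9.59
Sum of the 21 distinct covariances = 21 × 0.462 = 9.702
σ²_T = sum of item variances + 2·Σcov = 9.59 + 2 × 9.702 = 28.994
α = (7/6)·(1 − 9.59/28.994) = 0.781

α = 0.781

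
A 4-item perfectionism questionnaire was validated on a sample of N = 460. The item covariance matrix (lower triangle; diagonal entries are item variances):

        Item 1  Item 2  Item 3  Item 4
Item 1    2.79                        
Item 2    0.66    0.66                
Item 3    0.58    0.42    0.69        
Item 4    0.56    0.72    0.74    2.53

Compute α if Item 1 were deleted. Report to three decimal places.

Remaining items: Item 2, Item 3, Item 4 (k = 3).
sum of item variances = 0.66 + 0.69 + 2.53 = 3.88
σ²_total = 3.88 + 2 × 1.88 = 7.64
α (item deleted) = (3/2)·(1 − 3.88/7.64) = 0.738

α = 0.738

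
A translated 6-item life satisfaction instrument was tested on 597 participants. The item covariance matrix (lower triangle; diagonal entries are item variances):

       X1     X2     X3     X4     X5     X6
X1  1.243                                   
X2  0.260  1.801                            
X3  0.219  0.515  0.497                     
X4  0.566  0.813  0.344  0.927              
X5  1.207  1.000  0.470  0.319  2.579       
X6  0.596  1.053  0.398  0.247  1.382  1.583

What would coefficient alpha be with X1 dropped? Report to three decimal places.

Remaining items: X2, X3, X4, X5, X6 (k = 5).
Σσᵢ² = 1.801 + 0.497 + 0.927 + 2.579 + 1.583 = 7.387
Var(T) = 7.387 + 2 × 6.541 = 20.469
α (item deleted) = (5/4)·(1 − 7.387/20.469) = 0.799

α = 0.799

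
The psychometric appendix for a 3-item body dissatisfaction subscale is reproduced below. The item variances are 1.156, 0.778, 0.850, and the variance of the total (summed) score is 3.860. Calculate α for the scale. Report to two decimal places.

ΣVar(i) = 1.156 + 0.778 + 0.850 = 2.784
α = (k/(k−1))·(1 − ΣVar(i)/σ²_T) = (3/2)·(1 − 2.784/3.860) = 0.42

α = 0.42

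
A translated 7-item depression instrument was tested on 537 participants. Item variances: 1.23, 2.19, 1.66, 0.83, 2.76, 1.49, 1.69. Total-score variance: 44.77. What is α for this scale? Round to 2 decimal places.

α = 0.86

ΣVar(i) = 1.23 + 2.19 + 1.66 + 0.83 + 2.76 + 1.49 + 1.69 = 11.85
α = (k/(k−1))·(1 − ΣVar(i)/Var(T)) = (7/6)·(1 − 11.85/44.77) = 0.86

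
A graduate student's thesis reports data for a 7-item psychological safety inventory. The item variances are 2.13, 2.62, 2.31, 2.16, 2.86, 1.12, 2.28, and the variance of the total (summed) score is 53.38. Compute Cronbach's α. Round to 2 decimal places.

α = 0.83

Σσ²ᵢ = 2.13 + 2.62 + 2.31 + 2.16 + 2.86 + 1.12 + 2.28 = 15.48
α = (k/(k−1))·(1 − Σσ²ᵢ/σ²_total) = (7/6)·(1 − 15.48/53.38) = 0.83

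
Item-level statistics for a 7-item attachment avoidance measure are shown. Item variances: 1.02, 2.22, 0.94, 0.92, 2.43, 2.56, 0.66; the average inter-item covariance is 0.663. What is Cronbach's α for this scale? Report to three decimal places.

sum of item variances = 1.02 + 2.22 + 0.94 + 0.92 + 2.43 + 2.56 + 0.66 = 10.75
Sum of the 21 distinct covariances = 21 × 0.663 = 13.923
σ²_total = sum of item variances + 2·Σcov = 10.75 + 2 × 13.923 = 38.596
α = (7/6)·(1 − 10.75/38.596) = 0.842

α = 0.842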